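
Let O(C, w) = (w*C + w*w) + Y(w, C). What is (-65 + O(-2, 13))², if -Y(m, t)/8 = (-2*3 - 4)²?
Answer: 521284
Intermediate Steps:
Y(m, t) = -800 (Y(m, t) = -8*(-2*3 - 4)² = -8*(-6 - 4)² = -8*(-10)² = -8*100 = -800)
O(C, w) = -800 + w² + C*w (O(C, w) = (w*C + w*w) - 800 = (C*w + w²) - 800 = (w² + C*w) - 800 = -800 + w² + C*w)
(-65 + O(-2, 13))² = (-65 + (-800 + 13² - 2*13))² = (-65 + (-800 + 169 - 26))² = (-65 - 657)² = (-722)² = 521284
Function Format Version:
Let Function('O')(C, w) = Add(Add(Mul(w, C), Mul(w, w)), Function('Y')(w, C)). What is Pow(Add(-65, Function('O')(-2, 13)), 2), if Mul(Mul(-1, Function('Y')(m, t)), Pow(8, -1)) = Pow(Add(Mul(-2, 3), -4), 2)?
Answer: 521284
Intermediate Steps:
Function('Y')(m, t) = -800 (Function('Y')(m, t) = Mul(-8, Pow(Add(Mul(-2, 3), -4), 2)) = Mul(-8, Pow(Add(-6, -4), 2)) = Mul(-8, Pow(-10, 2)) = Mul(-8, 100) = -800)
Function('O')(C, w) = Add(-800, Pow(w, 2), Mul(C, w)) (Function('O')(C, w) = Add(Add(Mul(w, C), Mul(w, w)), -800) = Add(Add(Mul(C, w), Pow(w, 2)), -800) = Add(Add(Pow(w, 2), Mul(C, w)), -800) = Add(-800, Pow(w, 2), Mul(C, w)))
Pow(Add(-65, Function('O')(-2, 13)), 2) = Pow(Add(-65, Add(-800, Pow(13, 2), Mul(-2, 13))), 2) = Pow(Add(-65, Add(-800, 169, -26)), 2) = Pow(Add(-65, -657), 2) = Pow(-722, 2) = 521284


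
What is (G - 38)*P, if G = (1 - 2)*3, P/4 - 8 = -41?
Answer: 5412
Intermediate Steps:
P = -132 (P = 32 + 4*(-41) = 32 - 164 = -132)
G = -3 (G = -1*3 = -3)
(G - 38)*P = (-3 - 38)*(-132) = -41*(-132) = 5412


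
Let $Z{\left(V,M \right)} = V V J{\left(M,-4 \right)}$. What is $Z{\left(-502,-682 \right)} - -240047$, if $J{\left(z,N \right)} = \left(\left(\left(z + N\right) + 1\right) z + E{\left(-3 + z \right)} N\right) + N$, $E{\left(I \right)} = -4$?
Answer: $117731972775$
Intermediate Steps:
$J{\left(z,N \right)} = - 3 N + z \left(1 + N + z\right)$ ($J{\left(z,N \right)} = \left(\left(\left(z + N\right) + 1\right) z - 4 N\right) + N = \left(\left(\left(N + z\right) + 1\right) z - 4 N\right) + N = \left(\left(1 + N + z\right) z - 4 N\right) + N = \left(z \left(1 + N + z\right) - 4 N\right) + N = \left(- 4 N + z \left(1 + N + z\right)\right) + N = - 3 N + z \left(1 + N + z\right)$)
$Z{\left(V,M \right)} = V^{2} \left(12 + M^{2} - 3 M\right)$ ($Z{\left(V,M \right)} = V V \left(M + M^{2} - -12 - 4 M\right) = V V \left(M + M^{2} + 12 - 4 M\right) = V V \left(12 + M^{2} - 3 M\right) = V^{2} \left(12 + M^{2} - 3 M\right)$)
$Z{\left(-502,-682 \right)} - -240047 = \left(-502\right)^{2} \left(12 + \left(-682\right)^{2} - -2046\right) - -240047 = 252004 \left(12 + 465124 + 2046\right) + 240047 = 252004 \cdot 467182 + 240047 = 117731732728 + 240047 = 117731972775$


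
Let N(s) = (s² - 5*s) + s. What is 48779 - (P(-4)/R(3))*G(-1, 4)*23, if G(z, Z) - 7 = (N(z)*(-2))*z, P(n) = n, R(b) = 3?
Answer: 147901/3 ≈ 49300.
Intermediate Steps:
N(s) = s² - 4*s
G(z, Z) = 7 - 2*z²*(-4 + z) (G(z, Z) = 7 + ((z*(-4 + z))*(-2))*z = 7 + (-2*z*(-4 + z))*z = 7 - 2*z²*(-4 + z))
48779 - (P(-4)/R(3))*G(-1, 4)*23 = 48779 - (-4/3)*(7 + 2*(-1)²*(4 - 1*(-1)))*23 = 48779 - (-4*⅓)*(7 + 2*1*(4 + 1))*23 = 48779 - (-4*(7 + 2*1*5)/3)*23 = 48779 - (-4*(7 + 10)/3)*23 = 48779 - (-4/3*17)*23 = 48779 - (-68)*23/3 = 48779 - 1*(-1564/3) = 48779 + 1564/3 = 147901/3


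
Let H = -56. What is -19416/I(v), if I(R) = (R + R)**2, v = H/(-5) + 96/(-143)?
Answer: -1240743075/28335392 ≈ -43.788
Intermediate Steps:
v = 7528/715 (v = -56/(-5) + 96/(-143) = -56*(-1/5) + 96*(-1/143) = 56/5 - 96/143 = 7528/715 ≈ 10.529)
I(R) = 4*R**2 (I(R) = (2*R)**2 = 4*R**2)
-19416/I(v) = -19416/(4*(7528/715)**2) = -19416/(4*(56670784/511225)) = -19416/226683136/511225 = -19416*511225/226683136 = -1240743075/28335392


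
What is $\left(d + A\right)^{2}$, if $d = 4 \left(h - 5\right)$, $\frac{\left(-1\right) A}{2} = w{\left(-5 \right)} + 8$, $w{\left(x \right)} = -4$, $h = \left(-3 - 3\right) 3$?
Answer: $10000$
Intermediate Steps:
$h = -18$ ($h = \left(-6\right) 3 = -18$)
$A = -8$ ($A = - 2 \left(-4 + 8\right) = \left(-2\right) 4 = -8$)
$d = -92$ ($d = 4 \left(-18 - 5\right) = 4 \left(-23\right) = -92$)
$\left(d + A\right)^{2} = \left(-92 - 8\right)^{2} = \left(-100\right)^{2} = 10000$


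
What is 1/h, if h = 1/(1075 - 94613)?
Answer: -93538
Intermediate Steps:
h = -1/93538 (h = 1/(-93538) = -1/93538 ≈ -1.0691e-5)
1/h = 1/(-1/93538) = -93538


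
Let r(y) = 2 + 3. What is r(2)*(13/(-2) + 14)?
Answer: 75/2 ≈ 37.500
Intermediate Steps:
r(y) = 5
r(2)*(13/(-2) + 14) = 5*(13/(-2) + 14) = 5*(13*(-½) + 14) = 5*(-13/2 + 14) = 5*(15/2) = 75/2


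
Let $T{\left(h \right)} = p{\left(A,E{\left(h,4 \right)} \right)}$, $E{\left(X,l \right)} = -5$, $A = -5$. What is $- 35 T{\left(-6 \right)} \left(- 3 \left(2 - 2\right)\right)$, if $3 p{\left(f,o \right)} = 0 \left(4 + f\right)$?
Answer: $0$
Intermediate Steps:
$p{\left(f,o \right)} = 0$ ($p{\left(f,o \right)} = \frac{0 \left(4 + f\right)}{3} = \frac{1}{3} \cdot 0 = 0$)
$T{\left(h \right)} = 0$
$- 35 T{\left(-6 \right)} \left(- 3 \left(2 - 2\right)\right) = \left(-35\right) 0 \left(- 3 \left(2 - 2\right)\right) = 0 \left(\left(-3\right) 0\right) = 0 \cdot 0 = 0$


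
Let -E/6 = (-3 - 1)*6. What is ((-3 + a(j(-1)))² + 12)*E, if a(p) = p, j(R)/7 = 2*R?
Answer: 43344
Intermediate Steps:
j(R) = 14*R (j(R) = 7*(2*R) = 14*R)
E = 144 (E = -6*(-3 - 1)*6 = -(-24)*6 = -6*(-24) = 144)
((-3 + a(j(-1)))² + 12)*E = ((-3 + 14*(-1))² + 12)*144 = ((-3 - 14)² + 12)*144 = ((-17)² + 12)*144 = (289 + 12)*144 = 301*144 = 43344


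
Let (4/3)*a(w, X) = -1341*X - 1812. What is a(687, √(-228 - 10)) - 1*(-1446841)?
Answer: 1445482 - 4023*I*√238/4 ≈ 1.4455e+6 - 15516.0*I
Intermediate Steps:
a(w, X) = -1359 - 4023*X/4 (a(w, X) = 3*(-1341*X - 1812)/4 = 3*(-1812 - 1341*X)/4 = -1359 - 4023*X/4)
a(687, √(-228 - 10)) - 1*(-1446841) = (-1359 - 4023*√(-228 - 10)/4) - 1*(-1446841) = (-1359 - 4023*I*√238/4) + 1446841 = 1445482 - 4023*I*√238/4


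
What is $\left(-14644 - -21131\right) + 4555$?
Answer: $11042$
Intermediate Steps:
$\left(-14644 - -21131\right) + 4555 = \left(-14644 + 21131\right) + 4555 = 6487 + 4555 = 11042$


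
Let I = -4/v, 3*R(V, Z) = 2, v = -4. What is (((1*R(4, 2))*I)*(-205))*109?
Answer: -44690/3 ≈ -14897.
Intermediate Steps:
R(V, Z) = ⅔ (R(V, Z) = (⅓)*2 = ⅔)
I = 1 (I = -4/(-4) = -4*(-¼) = 1)
(((1*R(4, 2))*I)*(-205))*109 = (((1*(⅔))*1)*(-205))*109 = (((⅔)*1)*(-205))*109 = ((⅔)*(-205))*109 = -410/3*109 = -44690/3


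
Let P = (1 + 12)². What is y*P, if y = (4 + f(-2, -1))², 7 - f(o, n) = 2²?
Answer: 8281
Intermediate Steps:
f(o, n) = 3 (f(o, n) = 7 - 1*2² = 7 - 1*4 = 7 - 4 = 3)
y = 49 (y = (4 + 3)² = 7² = 49)
P = 169 (P = 13² = 169)
y*P = 49*169 = 8281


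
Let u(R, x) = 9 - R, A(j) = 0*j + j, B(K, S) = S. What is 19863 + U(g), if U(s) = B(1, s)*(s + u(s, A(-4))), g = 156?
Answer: 21267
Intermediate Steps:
A(j) = j (A(j) = 0 + j = j)
U(s) = 9*s (U(s) = s*(s + (9 - s)) = s*9 = 9*s)
19863 + U(g) = 19863 + 9*156 = 19863 + 1404 = 21267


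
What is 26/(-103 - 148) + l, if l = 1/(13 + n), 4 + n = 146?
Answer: -3779/38905 ≈ -0.097134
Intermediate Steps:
n = 142 (n = -4 + 146 = 142)
l = 1/155 (l = 1/(13 + 142) = 1/155 ≈ 0.0064516)
26/(-103 - 148) + l = 26/(-103 - 148) + 1/155 = 26/(-251) + 1/155 = -1/251*26 + 1/155 = -26/251 + 1/155 = -3779/38905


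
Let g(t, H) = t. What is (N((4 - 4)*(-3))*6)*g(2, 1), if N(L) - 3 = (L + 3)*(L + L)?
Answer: 36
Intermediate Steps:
N(L) = 3 + 2*L*(3 + L) (N(L) = 3 + (L + 3)*(L + L) = 3 + (3 + L)*(2*L) = 3 + 2*L*(3 + L))
(N((4 - 4)*(-3))*6)*g(2, 1) = ((3 + 2*((4 - 4)*(-3))² + 6*((4 - 4)*(-3)))*6)*2 = ((3 + 2*(0*(-3))² + 6*(0*(-3)))*6)*2 = ((3 + 2*0² + 6*0)*6)*2 = ((3 + 2*0 + 0)*6)*2 = ((3 + 0 + 0)*6)*2 = (3*6)*2 = 18*2 = 36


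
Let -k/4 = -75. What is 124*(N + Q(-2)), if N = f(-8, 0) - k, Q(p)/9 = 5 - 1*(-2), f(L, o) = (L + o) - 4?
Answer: -30876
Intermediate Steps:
f(L, o) = -4 + L + o
k = 300 (k = -4*(-75) = 300)
Q(p) = 63 (Q(p) = 9*(5 - 1*(-2)) = 9*(5 + 2) = 9*7 = 63)
N = -312 (N = (-4 - 8 + 0) - 1*300 = -12 - 300 = -312)
124*(N + Q(-2)) = 124*(-312 + 63) = 124*(-249) = -30876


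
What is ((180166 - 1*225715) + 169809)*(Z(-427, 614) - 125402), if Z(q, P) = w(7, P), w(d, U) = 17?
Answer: -15580340100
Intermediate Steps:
Z(q, P) = 17
((180166 - 1*225715) + 169809)*(Z(-427, 614) - 125402) = ((180166 - 1*225715) + 169809)*(17 - 125402) = ((180166 - 225715) + 169809)*(-125385) = (-45549 + 169809)*(-125385) = 124260*(-125385) = -15580340100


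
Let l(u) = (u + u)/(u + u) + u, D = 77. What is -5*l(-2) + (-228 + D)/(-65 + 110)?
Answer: 74/45 ≈ 1.6444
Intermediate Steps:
l(u) = 1 + u (l(u) = (2*u)/((2*u)) + u = (2*u)*(1/(2*u)) + u = 1 + u)
-5*l(-2) + (-228 + D)/(-65 + 110) = -5*(1 - 2) + (-228 + 77)/(-65 + 110) = -5*(-1) - 151/45 = 5 - 151*1/45 = 5 - 151/45 = 74/45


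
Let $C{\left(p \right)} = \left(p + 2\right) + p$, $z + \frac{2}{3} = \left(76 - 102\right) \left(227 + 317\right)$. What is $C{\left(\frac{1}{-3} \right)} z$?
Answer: $- \frac{169736}{9} \approx -18860.0$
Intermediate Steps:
$z = - \frac{42434}{3}$ ($z = - \frac{2}{3} + \left(76 - 102\right) \left(227 + 317\right) = - \frac{2}{3} + \left(76 + \left(-124 + 22\right)\right) 544 = - \frac{2}{3} + \left(76 - 102\right) 544 = - \frac{2}{3} - 14144 = - \frac{42434}{3} \approx -14145.0$)
$C{\left(p \right)} = 2 + 2 p$ ($C{\left(p \right)} = \left(2 + p\right) + p = 2 + 2 p$)
$C{\left(\frac{1}{-3} \right)} z = \left(2 + \frac{2}{-3}\right) \left(- \frac{42434}{3}\right) = \left(2 + 2 \left(- \frac{1}{3}\right)\right) \left(- \frac{42434}{3}\right) = \left(2 - \frac{2}{3}\right) \left(- \frac{42434}{3}\right) = \frac{4}{3} \left(- \frac{42434}{3}\right) = - \frac{169736}{9}$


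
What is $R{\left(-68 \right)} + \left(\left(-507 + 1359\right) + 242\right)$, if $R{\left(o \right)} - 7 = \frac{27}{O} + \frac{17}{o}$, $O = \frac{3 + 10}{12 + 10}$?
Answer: $\frac{59615}{52} \approx 1146.4$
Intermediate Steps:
$O = \frac{13}{22} \approx 0.59091$
$R{\left(o \right)} = \frac{685}{13} + \frac{17}{o}$ ($R{\left(o \right)} = 7 + \left(\frac{27}{\frac{13}{22}} + \frac{17}{o}\right) = 7 + \left(27 \cdot \frac{22}{13} + \frac{17}{o}\right) = 7 + \left(\frac{594}{13} + \frac{17}{o}\right) = \frac{685}{13} + \frac{17}{o}$)
$R{\left(-68 \right)} + \left(\left(-507 + 1359\right) + 242\right) = \left(\frac{685}{13} + \frac{17}{-68}\right) + \left(\left(-507 + 1359\right) + 242\right) = \left(\frac{685}{13} + 17 \left(- \frac{1}{68}\right)\right) + \left(852 + 242\right) = \left(\frac{685}{13} - \frac{1}{4}\right) + 1094 = \frac{2727}{52} + 1094 = \frac{59615}{52}$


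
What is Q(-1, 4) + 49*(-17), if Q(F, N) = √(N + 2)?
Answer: -833 + √6 ≈ -830.55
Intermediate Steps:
Q(F, N) = √(2 + N)
Q(-1, 4) + 49*(-17) = √(2 + 4) + 49*(-17) = √6 - 833 = -833 + √6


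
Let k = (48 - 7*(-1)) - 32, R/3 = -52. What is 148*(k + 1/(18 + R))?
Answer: 234802/69 ≈ 3402.9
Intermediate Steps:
R = -156 (R = 3*(-52) = -156)
k = 23 (k = (48 + 7) - 32 = 55 - 32 = 23)
148*(k + 1/(18 + R)) = 148*(23 + 1/(18 - 156)) = 148*(23 + 1/(-138)) = 148*(23 - 1/138) = 148*(3173/138) = 234802/69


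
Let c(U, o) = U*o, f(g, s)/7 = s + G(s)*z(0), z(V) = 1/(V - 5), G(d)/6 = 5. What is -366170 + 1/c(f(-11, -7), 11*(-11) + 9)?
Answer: -3732004639/10192 ≈ -3.6617e+5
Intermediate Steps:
G(d) = 30 (G(d) = 6*5 = 30)
z(V) = 1/(-5 + V)
f(g, s) = -42 + 7*s (f(g, s) = 7*(s + 30/(-5 + 0)) = 7*(s + 30/(-5)) = 7*(s + 30*(-⅕)) = 7*(s - 6) = 7*(-6 + s) = -42 + 7*s)
-366170 + 1/c(f(-11, -7), 11*(-11) + 9) = -366170 + 1/((-42 + 7*(-7))*(11*(-11) + 9)) = -366170 + 1/((-42 - 49)*(-121 + 9)) = -366170 + 1/(-91*(-112)) = -366170 + 1/10192 = -3732004639/10192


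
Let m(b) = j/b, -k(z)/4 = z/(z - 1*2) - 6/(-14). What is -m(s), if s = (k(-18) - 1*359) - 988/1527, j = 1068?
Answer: 57079260/19505357 ≈ 2.9263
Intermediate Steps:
k(z) = -12/7 - 4*z/(-2 + z) (k(z) = -4*(z/(z - 1*2) - 6/(-14)) = -4*(z/(z - 2) - 6*(-1/14)) = -4*(z/(-2 + z) + 3/7) = -4*(3/7 + z/(-2 + z)) = -12/7 - 4*z/(-2 + z))
s = -19505357/53445 (s = (8*(3 - 5*(-18))/(7*(-2 - 18)) - 1*359) - 988/1527 = ((8/7)*(3 + 90)/(-20) - 359) - 988*1/1527 = ((8/7)*(-1/20)*93 - 359) - 988/1527 = (-186/35 - 359) - 988/1527 = -12751/35 - 988/1527 = -19505357/53445 ≈ -364.96)
m(b) = 1068/b
-m(s) = -1068/(-19505357/53445) = -1068*(-53445)/19505357 = -1*(-57079260/19505357) = 57079260/19505357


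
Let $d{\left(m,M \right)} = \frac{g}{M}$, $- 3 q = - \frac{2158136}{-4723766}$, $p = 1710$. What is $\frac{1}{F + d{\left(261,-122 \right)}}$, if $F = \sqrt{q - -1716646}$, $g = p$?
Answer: $\frac{369552023595}{45255389518545881} + \frac{3721 \sqrt{86186645427615096714}}{45255389518545881} \approx 0.00077149$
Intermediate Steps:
$g = 1710$
$q = - \frac{1079068}{7085649}$ ($q = - \frac{\left(-2158136\right) \frac{1}{-4723766}}{3} = - \frac{\left(-2158136\right) \left(- \frac{1}{4723766}\right)}{3} = \left(- \frac{1}{3}\right) \frac{1079068}{2361883} = - \frac{1079068}{7085649} \approx -0.15229$)
$d{\left(m,M \right)} = \frac{1710}{M}$
$F = \frac{\sqrt{86186645427615096714}}{7085649}$ ($F = \sqrt{- \frac{1079068}{7085649} - -1716646} = \sqrt{- \frac{1079068}{7085649} + 1716646} = \sqrt{\frac{12163549934186}{7085649}} = \frac{\sqrt{86186645427615096714}}{7085649} \approx 1310.2$)
$\frac{1}{F + d{\left(261,-122 \right)}} = \frac{1}{\frac{\sqrt{86186645427615096714}}{7085649} + \frac{1710}{-122}} = \frac{1}{\frac{\sqrt{86186645427615096714}}{7085649} + 1710 \left(- \frac{1}{122}\right)} = \frac{1}{\frac{\sqrt{86186645427615096714}}{7085649} - \frac{855}{61}} = \frac{1}{- \frac{855}{61} + \frac{\sqrt{86186645427615096714}}{7085649}}$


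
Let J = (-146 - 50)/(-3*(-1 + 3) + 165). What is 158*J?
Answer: -30968/159 ≈ -194.77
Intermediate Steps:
J = -196/159 (J = -196/(-3*2 + 165) = -196/(-6 + 165) = -196/159 ≈ -1.2327)
158*J = 158*(-196/159) = -30968/159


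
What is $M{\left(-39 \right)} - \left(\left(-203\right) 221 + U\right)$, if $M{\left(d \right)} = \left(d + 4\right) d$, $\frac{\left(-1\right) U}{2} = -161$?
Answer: $45906$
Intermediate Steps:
$U = 322$ ($U = \left(-2\right) \left(-161\right) = 322$)
$M{\left(d \right)} = d \left(4 + d\right)$ ($M{\left(d \right)} = \left(4 + d\right) d = d \left(4 + d\right)$)
$M{\left(-39 \right)} - \left(\left(-203\right) 221 + U\right) = - 39 \left(4 - 39\right) - \left(\left(-203\right) 221 + 322\right) = \left(-39\right) \left(-35\right) - \left(-44863 + 322\right) = 1365 - -44541 = 1365 + 44541 = 45906$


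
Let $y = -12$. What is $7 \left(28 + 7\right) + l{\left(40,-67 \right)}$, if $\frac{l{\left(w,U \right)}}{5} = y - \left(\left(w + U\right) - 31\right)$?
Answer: $475$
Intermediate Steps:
$l{\left(w,U \right)} = 95 - 5 U - 5 w$ ($l{\left(w,U \right)} = 5 \left(-12 - \left(\left(w + U\right) - 31\right)\right) = 5 \left(-12 - \left(\left(U + w\right) - 31\right)\right) = 5 \left(-12 - \left(-31 + U + w\right)\right) = 5 \left(19 - U - w\right) = 95 - 5 U - 5 w$)
$7 \left(28 + 7\right) + l{\left(40,-67 \right)} = 7 \left(28 + 7\right) - -230 = 7 \cdot 35 + \left(95 + 335 - 200\right) = 245 + 230 = 475$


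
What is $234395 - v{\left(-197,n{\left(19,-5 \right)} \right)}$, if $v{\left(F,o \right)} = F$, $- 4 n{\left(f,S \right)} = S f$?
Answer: $234592$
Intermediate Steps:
$n{\left(f,S \right)} = - \frac{S f}{4}$
$234395 - v{\left(-197,n{\left(19,-5 \right)} \right)} = 234395 - -197 = 234395 + 197 = 234592$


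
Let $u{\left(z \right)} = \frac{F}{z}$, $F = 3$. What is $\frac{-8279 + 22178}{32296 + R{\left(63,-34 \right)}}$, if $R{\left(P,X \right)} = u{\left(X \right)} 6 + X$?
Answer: $\frac{78761}{182815} \approx 0.43082$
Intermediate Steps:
$u{\left(z \right)} = \frac{3}{z}$
$R{\left(P,X \right)} = X + \frac{18}{X}$ ($R{\left(P,X \right)} = \frac{3}{X} 6 + X = \frac{18}{X} + X = X + \frac{18}{X}$)
$\frac{-8279 + 22178}{32296 + R{\left(63,-34 \right)}} = \frac{-8279 + 22178}{32296 - \left(34 - \frac{18}{-34}\right)} = \frac{13899}{32296 + \left(-34 + 18 \left(- \frac{1}{34}\right)\right)} = \frac{13899}{32296 - \frac{587}{17}} = \frac{13899}{\frac{548445}{17}} = 13899 \cdot \frac{17}{548445} = \frac{78761}{182815}$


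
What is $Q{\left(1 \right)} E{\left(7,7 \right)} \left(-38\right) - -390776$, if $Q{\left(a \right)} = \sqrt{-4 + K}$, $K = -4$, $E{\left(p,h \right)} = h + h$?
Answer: $390776 - 1064 i \sqrt{2} \approx 3.9078 \cdot 10^{5} - 1504.7 i$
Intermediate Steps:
$E{\left(p,h \right)} = 2 h$
$Q{\left(a \right)} = 2 i \sqrt{2}$ ($Q{\left(a \right)} = \sqrt{-4 - 4} = \sqrt{-8} = 2 i \sqrt{2}$)
$Q{\left(1 \right)} E{\left(7,7 \right)} \left(-38\right) - -390776 = 2 i \sqrt{2} \cdot 2 \cdot 7 \left(-38\right) - -390776 = 2 i \sqrt{2} \cdot 14 \left(-38\right) + 390776 = 28 i \sqrt{2} \left(-38\right) + 390776 = - 1064 i \sqrt{2} + 390776 = 390776 - 1064 i \sqrt{2}$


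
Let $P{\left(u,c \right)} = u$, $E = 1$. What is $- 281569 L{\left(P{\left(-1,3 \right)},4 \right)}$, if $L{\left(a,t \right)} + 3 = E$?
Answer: $563138$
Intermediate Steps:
$L{\left(a,t \right)} = -2$ ($L{\left(a,t \right)} = -3 + 1 = -2$)
$- 281569 L{\left(P{\left(-1,3 \right)},4 \right)} = \left(-281569\right) \left(-2\right) = 563138$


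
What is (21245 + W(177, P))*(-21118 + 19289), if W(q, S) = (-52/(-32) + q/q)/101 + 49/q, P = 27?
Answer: -94190965099/2424 ≈ -3.8858e+7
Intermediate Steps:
W(q, S) = 21/808 + 49/q (W(q, S) = (-52*(-1/32) + 1)*(1/101) + 49/q = (13/8 + 1)*(1/101) + 49/q = (21/8)*(1/101) + 49/q = 21/808 + 49/q)
(21245 + W(177, P))*(-21118 + 19289) = (21245 + (21/808 + 49/177))*(-21118 + 19289) = (21245 + (21/808 + 49*(1/177)))*(-1829) = (21245 + (21/808 + 49/177))*(-1829) = (21245 + 43309/143016)*(-1829) = (3038418229/143016)*(-1829) = -94190965099/2424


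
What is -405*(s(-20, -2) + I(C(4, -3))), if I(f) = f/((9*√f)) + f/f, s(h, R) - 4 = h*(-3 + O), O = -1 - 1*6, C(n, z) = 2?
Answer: -83025 - 45*√2 ≈ -83089.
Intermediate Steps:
O = -7 (O = -1 - 6 = -7)
s(h, R) = 4 - 10*h (s(h, R) = 4 + h*(-3 - 7) = 4 + h*(-10) = 4 - 10*h)
I(f) = 1 + √f/9 (I(f) = f*(1/(9*√f)) + 1 = √f/9 + 1 = 1 + √f/9)
-405*(s(-20, -2) + I(C(4, -3))) = -405*((4 - 10*(-20)) + (1 + √2/9)) = -405*((4 + 200) + (1 + √2/9)) = -405*(204 + (1 + √2/9)) = -405*(205 + √2/9) = -83025 - 45*√2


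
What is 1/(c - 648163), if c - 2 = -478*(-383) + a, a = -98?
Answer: -1/465185 ≈ -2.1497e-6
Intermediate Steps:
c = 182978 (c = 2 + (-478*(-383) - 98) = 2 + (183074 - 98) = 2 + 182976 = 182978)
1/(c - 648163) = 1/(182978 - 648163) = 1/(-465185) = -1/465185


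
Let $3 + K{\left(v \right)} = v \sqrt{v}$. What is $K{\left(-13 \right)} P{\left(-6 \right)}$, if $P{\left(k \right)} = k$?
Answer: $18 + 78 i \sqrt{13} \approx 18.0 + 281.23 i$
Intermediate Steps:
$K{\left(v \right)} = -3 + v^{\frac{3}{2}}$ ($K{\left(v \right)} = -3 + v \sqrt{v} = -3 + v^{\frac{3}{2}}$)
$K{\left(-13 \right)} P{\left(-6 \right)} = \left(-3 + \left(-13\right)^{\frac{3}{2}}\right) \left(-6\right) = \left(-3 - 13 i \sqrt{13}\right) \left(-6\right) = 18 + 78 i \sqrt{13}$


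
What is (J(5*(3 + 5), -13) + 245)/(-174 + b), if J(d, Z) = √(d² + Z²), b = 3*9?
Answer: -5/3 - √1769/147 ≈ -1.9528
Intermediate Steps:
b = 27
J(d, Z) = √(Z² + d²)
(J(5*(3 + 5), -13) + 245)/(-174 + b) = (√((-13)² + (5*(3 + 5))²) + 245)/(-174 + 27) = (√(169 + (5*8)²) + 245)/(-147) = (√(169 + 40²) + 245)*(-1/147) = (√(169 + 1600) + 245)*(-1/147) = (√1769 + 245)*(-1/147) = (245 + √1769)*(-1/147) = -5/3 - √1769/147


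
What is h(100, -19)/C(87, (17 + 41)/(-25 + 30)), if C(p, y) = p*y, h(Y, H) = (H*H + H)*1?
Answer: 285/841 ≈ 0.33888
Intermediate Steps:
h(Y, H) = H + H² (h(Y, H) = (H² + H)*1 = (H + H²)*1 = H + H²)
h(100, -19)/C(87, (17 + 41)/(-25 + 30)) = (-19*(1 - 19))/((87*((17 + 41)/(-25 + 30)))) = (-19*(-18))/((87*(58/5))) = 342/((87*(58*(⅕)))) = 342/((87*(58/5))) = 342/(5046/5) = 342*(5/5046) = 285/841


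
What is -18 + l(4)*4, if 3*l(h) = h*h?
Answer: 10/3 ≈ 3.3333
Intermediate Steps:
l(h) = h**2/3 (l(h) = (h*h)/3 = h**2/3)
-18 + l(4)*4 = -18 + ((1/3)*4**2)*4 = -18 + ((1/3)*16)*4 = -18 + (16/3)*4 = -18 + 64/3 = 10/3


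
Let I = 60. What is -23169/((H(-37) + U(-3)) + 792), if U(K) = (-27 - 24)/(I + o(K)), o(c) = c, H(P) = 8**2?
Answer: -440211/16247 ≈ -27.095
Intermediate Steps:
H(P) = 64
U(K) = -51/(60 + K) (U(K) = (-27 - 24)/(60 + K) = -51/(60 + K))
-23169/((H(-37) + U(-3)) + 792) = -23169/((64 - 51/(60 - 3)) + 792) = -23169/((64 - 51/57) + 792) = -23169/((64 - 51*1/57) + 792) = -23169/((64 - 17/19) + 792) = -23169/(1199/19 + 792) = -23169/16247/19 = -23169*19/16247 = -440211/16247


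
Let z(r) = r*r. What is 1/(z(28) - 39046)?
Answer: -1/38262 ≈ -2.6136e-5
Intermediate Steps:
z(r) = r²
1/(z(28) - 39046) = 1/(28² - 39046) = 1/(784 - 39046) = 1/(-38262) = -1/38262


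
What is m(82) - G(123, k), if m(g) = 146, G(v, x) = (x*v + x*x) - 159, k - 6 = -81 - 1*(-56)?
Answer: 2281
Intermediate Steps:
k = -19 (k = 6 + (-81 - 1*(-56)) = 6 + (-81 + 56) = 6 - 25 = -19)
G(v, x) = -159 + x² + v*x (G(v, x) = (v*x + x²) - 159 = (x² + v*x) - 159 = -159 + x² + v*x)
m(82) - G(123, k) = 146 - (-159 + (-19)² + 123*(-19)) = 146 - (-159 + 361 - 2337) = 146 - 1*(-2135) = 146 + 2135 = 2281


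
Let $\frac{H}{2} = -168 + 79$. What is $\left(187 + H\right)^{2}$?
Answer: $81$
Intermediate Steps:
$H = -178$ ($H = 2 \left(-168 + 79\right) = 2 \left(-89\right) = -178$)
$\left(187 + H\right)^{2} = \left(187 - 178\right)^{2} = 9^{2} = 81$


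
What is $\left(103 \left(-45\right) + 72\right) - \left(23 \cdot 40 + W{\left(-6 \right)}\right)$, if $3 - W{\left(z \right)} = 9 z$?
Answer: $-5540$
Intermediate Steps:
$W{\left(z \right)} = 3 - 9 z$
$\left(103 \left(-45\right) + 72\right) - \left(23 \cdot 40 + W{\left(-6 \right)}\right) = \left(103 \left(-45\right) + 72\right) - \left(23 \cdot 40 + \left(3 - -54\right)\right) = \left(-4635 + 72\right) - \left(920 + \left(3 + 54\right)\right) = -4563 - \left(920 + 57\right) = -4563 - 977 = -5540$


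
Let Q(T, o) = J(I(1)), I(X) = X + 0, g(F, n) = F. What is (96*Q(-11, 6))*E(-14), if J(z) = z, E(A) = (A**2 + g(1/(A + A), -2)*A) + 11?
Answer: 19920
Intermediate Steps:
I(X) = X
E(A) = 23/2 + A**2 (E(A) = (A**2 + A/(A + A)) + 11 = (A**2 + A/((2*A))) + 11 = (A**2 + (1/(2*A))*A) + 11 = (A**2 + 1/2) + 11 = (1/2 + A**2) + 11 = 23/2 + A**2)
Q(T, o) = 1
(96*Q(-11, 6))*E(-14) = (96*1)*(23/2 + (-14)**2) = 96*(23/2 + 196) = 96*(415/2) = 19920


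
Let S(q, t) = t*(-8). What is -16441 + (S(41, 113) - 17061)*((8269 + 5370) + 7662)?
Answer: -382688906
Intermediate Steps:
S(q, t) = -8*t
-16441 + (S(41, 113) - 17061)*((8269 + 5370) + 7662) = -16441 + (-8*113 - 17061)*((8269 + 5370) + 7662) = -16441 + (-904 - 17061)*(13639 + 7662) = -16441 - 17965*21301 = -16441 - 382672465 = -382688906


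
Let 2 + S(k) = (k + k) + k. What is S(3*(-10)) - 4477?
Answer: -4569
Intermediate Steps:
S(k) = -2 + 3*k (S(k) = -2 + ((k + k) + k) = -2 + (2*k + k) = -2 + 3*k)
S(3*(-10)) - 4477 = (-2 + 3*(3*(-10))) - 4477 = (-2 + 3*(-30)) - 4477 = (-2 - 90) - 4477 = -92 - 4477 = -4569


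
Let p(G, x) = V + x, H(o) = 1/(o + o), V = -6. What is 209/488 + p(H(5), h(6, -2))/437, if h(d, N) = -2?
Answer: 87429/213256 ≈ 0.40997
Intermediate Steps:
H(o) = 1/(2*o)
p(G, x) = -6 + x
209/488 + p(H(5), h(6, -2))/437 = 209/488 + (-6 - 2)/437 = 209*(1/488) - 8*1/437 = 209/488 - 8/437 = 87429/213256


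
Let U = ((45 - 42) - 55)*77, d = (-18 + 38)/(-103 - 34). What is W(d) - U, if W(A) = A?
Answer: 548528/137 ≈ 4003.9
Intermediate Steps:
d = -20/137 (d = 20/(-137) = 20*(-1/137) = -20/137 ≈ -0.14599)
U = -4004 (U = (3 - 55)*77 = -52*77 = -4004)
W(d) - U = -20/137 - 1*(-4004) = -20/137 + 4004 = 548528/137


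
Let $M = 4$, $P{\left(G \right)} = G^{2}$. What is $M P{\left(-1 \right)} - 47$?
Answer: $-43$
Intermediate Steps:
$M P{\left(-1 \right)} - 47 = 4 \left(-1\right)^{2} - 47 = 4 \cdot 1 - 47 = 4 - 47 = -43$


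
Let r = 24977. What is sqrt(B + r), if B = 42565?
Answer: sqrt(67542) ≈ 259.89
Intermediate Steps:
sqrt(B + r) = sqrt(42565 + 24977) = sqrt(67542)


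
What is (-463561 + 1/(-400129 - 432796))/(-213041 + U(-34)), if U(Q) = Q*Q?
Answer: 386111545926/176484313625 ≈ 2.1878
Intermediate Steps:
U(Q) = Q²
(-463561 + 1/(-400129 - 432796))/(-213041 + U(-34)) = (-463561 + 1/(-400129 - 432796))/(-213041 + (-34)²) = (-463561 + 1/(-832925))/(-213041 + 1156) = (-463561 - 1/832925)/(-211885) = -386111545926/832925*(-1/211885) = 386111545926/176484313625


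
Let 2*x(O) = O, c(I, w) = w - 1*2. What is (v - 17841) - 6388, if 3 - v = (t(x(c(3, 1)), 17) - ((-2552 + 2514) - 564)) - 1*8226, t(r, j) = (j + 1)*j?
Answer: -16908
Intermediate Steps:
c(I, w) = -2 + w (c(I, w) = w - 2 = -2 + w)
x(O) = O/2
t(r, j) = j*(1 + j) (t(r, j) = (1 + j)*j = j*(1 + j))
v = 7321 (v = 3 - ((17*(1 + 17) - ((-2552 + 2514) - 564)) - 1*8226) = 3 - ((17*18 - (-38 - 564)) - 8226) = 3 - ((306 - 1*(-602)) - 8226) = 3 - ((306 + 602) - 8226) = 3 - (908 - 8226) = 3 - 1*(-7318) = 3 + 7318 = 7321)
(v - 17841) - 6388 = (7321 - 17841) - 6388 = -10520 - 6388 = -16908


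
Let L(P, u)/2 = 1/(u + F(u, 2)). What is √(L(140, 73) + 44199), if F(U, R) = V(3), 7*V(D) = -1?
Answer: 4*√179627610/255 ≈ 210.24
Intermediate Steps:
V(D) = -⅐ (V(D) = (⅐)*(-1) = -⅐)
F(U, R) = -⅐
L(P, u) = 2/(-⅐ + u) (L(P, u) = 2/(u - ⅐) = 2/(-⅐ + u))
√(L(140, 73) + 44199) = √(14/(-1 + 7*73) + 44199) = √(14/(-1 + 511) + 44199) = √(14/510 + 44199) = √(14*(1/510) + 44199) = √(7/255 + 44199) = √(11270752/255) = 4*√179627610/255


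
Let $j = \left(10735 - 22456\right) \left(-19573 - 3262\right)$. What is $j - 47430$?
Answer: $267601605$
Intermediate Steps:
$j = 267649035$ ($j = \left(-11721\right) \left(-22835\right) = 267649035$)
$j - 47430 = 267649035 - 47430 = 267601605$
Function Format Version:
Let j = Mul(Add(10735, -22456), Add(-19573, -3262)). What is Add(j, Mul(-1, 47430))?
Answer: 267601605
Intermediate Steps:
j = 267649035 (j = Mul(-11721, -22835) = 267649035)
Add(j, Mul(-1, 47430)) = Add(267649035, Mul(-1, 47430)) = Add(267649035, -47430) = 267601605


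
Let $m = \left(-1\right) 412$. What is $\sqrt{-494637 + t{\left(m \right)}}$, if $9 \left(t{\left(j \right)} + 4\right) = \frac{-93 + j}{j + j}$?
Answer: $\frac{i \sqrt{755660973106}}{1236} \approx 703.31 i$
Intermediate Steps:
$m = -412$
$t{\left(j \right)} = -4 + \frac{-93 + j}{18 j}$ ($t{\left(j \right)} = -4 + \frac{\left(-93 + j\right) \frac{1}{j + j}}{9} = -4 + \frac{\left(-93 + j\right) \frac{1}{2 j}}{9} = -4 + \frac{\frac{1}{2} \frac{1}{j} \left(-93 + j\right)}{9} = -4 + \frac{-93 + j}{18 j}$)
$\sqrt{-494637 + t{\left(m \right)}} = \sqrt{-494637 + \frac{-93 - -29252}{18 \left(-412\right)}} = \sqrt{-494637 + \frac{1}{18} \left(- \frac{1}{412}\right) \left(-93 + 29252\right)} = \sqrt{-494637 + \frac{1}{18} \left(- \frac{1}{412}\right) 29159} = \sqrt{-494637 - \frac{29159}{7416}} = \sqrt{- \frac{3668257151}{7416}} = \frac{i \sqrt{755660973106}}{1236}$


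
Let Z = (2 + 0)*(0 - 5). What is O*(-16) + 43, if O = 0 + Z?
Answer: 203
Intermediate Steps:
Z = -10 (Z = 2*(-5) = -10)
O = -10 (O = 0 - 10 = -10)
O*(-16) + 43 = -10*(-16) + 43 = 160 + 43 = 203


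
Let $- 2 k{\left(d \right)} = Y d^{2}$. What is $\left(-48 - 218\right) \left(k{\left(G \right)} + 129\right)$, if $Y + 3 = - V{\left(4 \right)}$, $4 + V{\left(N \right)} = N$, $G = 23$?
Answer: $-245385$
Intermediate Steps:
$V{\left(N \right)} = -4 + N$
$Y = -3$ ($Y = -3 - \left(-4 + 4\right) = -3 - 0 = -3 + 0 = -3$)
$k{\left(d \right)} = \frac{3 d^{2}}{2}$ ($k{\left(d \right)} = - \frac{\left(-3\right) d^{2}}{2} = \frac{3 d^{2}}{2}$)
$\left(-48 - 218\right) \left(k{\left(G \right)} + 129\right) = \left(-48 - 218\right) \left(\frac{3 \cdot 23^{2}}{2} + 129\right) = - 266 \left(\frac{3}{2} \cdot 529 + 129\right) = - 266 \left(\frac{1587}{2} + 129\right) = \left(-266\right) \frac{1845}{2} = -245385$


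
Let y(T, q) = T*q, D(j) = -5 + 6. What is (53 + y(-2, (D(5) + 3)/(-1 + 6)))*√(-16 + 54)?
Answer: 257*√38/5 ≈ 316.85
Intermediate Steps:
D(j) = 1
(53 + y(-2, (D(5) + 3)/(-1 + 6)))*√(-16 + 54) = (53 - 2*(1 + 3)/(-1 + 6))*√(-16 + 54) = (53 - 8/5)*√38 = 257*√38/5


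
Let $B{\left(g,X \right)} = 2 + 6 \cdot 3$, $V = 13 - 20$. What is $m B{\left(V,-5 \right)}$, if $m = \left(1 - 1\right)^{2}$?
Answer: $0$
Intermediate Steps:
$m = 0$ ($m = 0^{2} = 0$)
$V = -7$ ($V = 13 - 20 = -7$)
$B{\left(g,X \right)} = 20$ ($B{\left(g,X \right)} = 2 + 18 = 20$)
$m B{\left(V,-5 \right)} = 0 \cdot 20 = 0$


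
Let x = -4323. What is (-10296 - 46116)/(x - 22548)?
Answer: 18804/8957 ≈ 2.0994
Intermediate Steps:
(-10296 - 46116)/(x - 22548) = (-10296 - 46116)/(-4323 - 22548) = -56412/(-26871) = -56412*(-1/26871) = 18804/8957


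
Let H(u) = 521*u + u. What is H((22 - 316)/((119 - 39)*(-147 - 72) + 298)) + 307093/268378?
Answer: 23238095275/2311002958 ≈ 10.055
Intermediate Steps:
H(u) = 522*u
H((22 - 316)/((119 - 39)*(-147 - 72) + 298)) + 307093/268378 = 522*((22 - 316)/((119 - 39)*(-147 - 72) + 298)) + 307093/268378 = 522*(-294/(80*(-219) + 298)) + 307093*(1/268378) = 522*(-294/(-17520 + 298)) + 307093/268378 = 522*(-294/(-17222)) + 307093/268378 = 522*(-294*(-1/17222)) + 307093/268378 = 522*(147/8611) + 307093/268378 = 76734/8611 + 307093/268378 = 23238095275/2311002958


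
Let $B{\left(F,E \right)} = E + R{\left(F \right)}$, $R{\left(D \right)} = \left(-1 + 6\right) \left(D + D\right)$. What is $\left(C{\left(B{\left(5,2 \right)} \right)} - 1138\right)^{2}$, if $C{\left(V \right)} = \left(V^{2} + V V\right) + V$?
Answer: $18679684$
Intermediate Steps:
$R{\left(D \right)} = 10 D$ ($R{\left(D \right)} = 5 \cdot 2 D = 10 D$)
$B{\left(F,E \right)} = E + 10 F$
$C{\left(V \right)} = V + 2 V^{2}$ ($C{\left(V \right)} = \left(V^{2} + V^{2}\right) + V = 2 V^{2} + V = V + 2 V^{2}$)
$\left(C{\left(B{\left(5,2 \right)} \right)} - 1138\right)^{2} = \left(\left(2 + 10 \cdot 5\right) \left(1 + 2 \left(2 + 10 \cdot 5\right)\right) - 1138\right)^{2} = \left(\left(2 + 50\right) \left(1 + 2 \left(2 + 50\right)\right) - 1138\right)^{2} = \left(52 \left(1 + 2 \cdot 52\right) - 1138\right)^{2} = \left(52 \left(1 + 104\right) - 1138\right)^{2} = \left(52 \cdot 105 - 1138\right)^{2} = \left(5460 - 1138\right)^{2} = 4322^{2} = 18679684$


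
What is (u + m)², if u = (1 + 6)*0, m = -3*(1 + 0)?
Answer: 9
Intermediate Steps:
m = -3 (m = -3*1 = -3)
u = 0 (u = 7*0 = 0)
(u + m)² = (0 - 3)² = (-3)² = 9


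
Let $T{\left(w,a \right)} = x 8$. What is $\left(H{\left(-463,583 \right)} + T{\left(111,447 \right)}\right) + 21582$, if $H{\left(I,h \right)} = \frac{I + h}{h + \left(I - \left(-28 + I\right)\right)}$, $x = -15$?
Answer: $\frac{13113402}{611} \approx 21462.0$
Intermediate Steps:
$T{\left(w,a \right)} = -120$ ($T{\left(w,a \right)} = \left(-15\right) 8 = -120$)
$H{\left(I,h \right)} = \frac{I + h}{28 + h}$ ($H{\left(I,h \right)} = \frac{I + h}{h + 28} = \frac{I + h}{28 + h}$)
$\left(H{\left(-463,583 \right)} + T{\left(111,447 \right)}\right) + 21582 = \left(\frac{-463 + 583}{28 + 583} - 120\right) + 21582 = \left(\frac{1}{611} \cdot 120 - 120\right) + 21582 = \left(\frac{120}{611} - 120\right) + 21582 = - \frac{73200}{611} + 21582 = \frac{13113402}{611}$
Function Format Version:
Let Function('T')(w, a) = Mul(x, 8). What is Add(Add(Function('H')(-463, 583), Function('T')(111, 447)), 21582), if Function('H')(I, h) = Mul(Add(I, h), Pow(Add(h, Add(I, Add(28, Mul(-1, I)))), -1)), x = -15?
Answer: Rational(13113402, 611) ≈ 21462.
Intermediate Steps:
Function('T')(w, a) = -120 (Function('T')(w, a) = Mul(-15, 8) = -120)
Function('H')(I, h) = Mul(Pow(Add(28, h), -1), Add(I, h)) (Function('H')(I, h) = Mul(Add(I, h), Pow(Add(h, 28), -1)) = Mul(Add(I, h), Pow(Add(28, h), -1)) = Mul(Pow(Add(28, h), -1), Add(I, h)))
Add(Add(Function('H')(-463, 583), Function('T')(111, 447)), 21582) = Add(Add(Mul(Pow(Add(28, 583), -1), Add(-463, 583)), -120), 21582) = Add(Add(Mul(Pow(611, -1), 120), -120), 21582) = Add(Add(Mul(Rational(1, 611), 120), -120), 21582) = Add(Add(Rational(120, 611), -120), 21582) = Add(Rational(-73200, 611), 21582) = Rational(13113402, 611)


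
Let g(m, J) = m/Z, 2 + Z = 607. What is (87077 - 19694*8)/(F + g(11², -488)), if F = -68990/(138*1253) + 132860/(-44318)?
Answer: 675080258624625/30622765412 ≈ 22045.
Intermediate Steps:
Z = 605 (Z = -2 + 607 = 605)
g(m, J) = m/605
F = -6507713215/1915800663 (F = -68990/172914 + 132860*(-1/44318) = -68990*1/172914 - 66430/22159 = -34495/86457 - 66430/22159 = -6507713215/1915800663 ≈ -3.3969)
(87077 - 19694*8)/(F + g(11², -488)) = (87077 - 19694*8)/(-6507713215/1915800663 + (1/605)*11²) = (87077 - 157552)/(-6507713215/1915800663 + (1/605)*121) = -70475/(-6507713215/1915800663 + ⅕) = -70475/(-30622765412/9579003315) = -70475*(-9579003315/30622765412) = 675080258624625/30622765412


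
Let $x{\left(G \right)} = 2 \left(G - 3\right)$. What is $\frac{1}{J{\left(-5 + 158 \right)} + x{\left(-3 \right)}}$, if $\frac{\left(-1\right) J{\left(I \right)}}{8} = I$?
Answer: $- \frac{1}{1236} \approx -0.00080906$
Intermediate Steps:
$x{\left(G \right)} = -6 + 2 G$ ($x{\left(G \right)} = 2 \left(G - 3\right) = 2 \left(-3 + G\right) = -6 + 2 G$)
$J{\left(I \right)} = - 8 I$
$\frac{1}{J{\left(-5 + 158 \right)} + x{\left(-3 \right)}} = \frac{1}{- 8 \left(-5 + 158\right) + \left(-6 + 2 \left(-3\right)\right)} = \frac{1}{\left(-8\right) 153 - 12} = \frac{1}{-1224 - 12} = \frac{1}{-1236} = - \frac{1}{1236}$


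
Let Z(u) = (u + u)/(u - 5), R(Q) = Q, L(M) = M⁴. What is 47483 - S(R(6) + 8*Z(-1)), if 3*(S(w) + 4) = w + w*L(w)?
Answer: 22734541/729 ≈ 31186.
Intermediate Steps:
Z(u) = 2*u/(-5 + u) (Z(u) = (2*u)/(-5 + u) = 2*u/(-5 + u))
S(w) = -4 + w/3 + w⁵/3 (S(w) = -4 + (w + w*w⁴)/3 = -4 + (w + w⁵)/3 = -4 + (w/3 + w⁵/3) = -4 + w/3 + w⁵/3)
47483 - S(R(6) + 8*Z(-1)) = 47483 - (-4 + (6 + 8*(2*(-1)/(-5 - 1)))/3 + (6 + 8*(2*(-1)/(-5 - 1)))⁵/3) = 47483 - (-4 + (6 + 8*(2*(-1)/(-6)))/3 + (6 + 8*(2*(-1)/(-6)))⁵/3) = 47483 - (-4 + (6 + 8*(2*(-1)*(-⅙)))/3 + (6 + 8*(2*(-1)*(-⅙)))⁵/3) = 47483 - (-4 + (6 + 8*(⅓))/3 + (6 + 8*(⅓))⁵/3) = 47483 - (-4 + (6 + 8/3)/3 + (6 + 8/3)⁵/3) = 47483 - (-4 + (⅓)*(26/3) + (26/3)⁵/3) = 47483 - (-4 + 26/9 + (⅓)*(11881376/243)) = 47483 - (-4 + 26/9 + 11881376/729) = 47483 - 1*11880566/729 = 47483 - 11880566/729 = 22734541/729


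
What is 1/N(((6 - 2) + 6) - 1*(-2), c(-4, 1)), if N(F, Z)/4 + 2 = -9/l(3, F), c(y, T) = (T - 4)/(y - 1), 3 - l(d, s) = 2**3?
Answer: -5/4 ≈ -1.2500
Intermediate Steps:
l(d, s) = -5 (l(d, s) = 3 - 1*2**3 = 3 - 1*8 = 3 - 8 = -5)
c(y, T) = (-4 + T)/(-1 + y)
N(F, Z) = -4/5 (N(F, Z) = -8 + 4*(-9/(-5)) = -8 + 4*(-9*(-1/5)) = -8 + 4*(9/5) = -8 + 36/5 = -4/5)
1/N(((6 - 2) + 6) - 1*(-2), c(-4, 1)) = 1/(-4/5) = -5/4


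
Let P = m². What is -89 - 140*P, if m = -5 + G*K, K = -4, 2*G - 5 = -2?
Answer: -17029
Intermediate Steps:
G = 3/2 (G = 5/2 + (½)*(-2) = 5/2 - 1 = 3/2 ≈ 1.5000)
m = -11 (m = -5 + (3/2)*(-4) = -5 - 6 = -11)
P = 121 (P = (-11)² = 121)
-89 - 140*P = -89 - 140*121 = -89 - 16940 = -17029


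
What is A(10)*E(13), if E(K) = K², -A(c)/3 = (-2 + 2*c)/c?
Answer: -4563/5 ≈ -912.60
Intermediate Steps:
A(c) = -3*(-2 + 2*c)/c
A(10)*E(13) = (-6 + 6/10)*13² = (-6 + 6*(⅒))*169 = (-6 + ⅗)*169 = -27/5*169 = -4563/5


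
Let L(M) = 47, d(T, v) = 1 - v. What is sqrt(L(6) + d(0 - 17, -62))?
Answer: sqrt(110) ≈ 10.488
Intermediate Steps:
sqrt(L(6) + d(0 - 17, -62)) = sqrt(47 + (1 - 1*(-62))) = sqrt(47 + (1 + 62)) = sqrt(47 + 63) = sqrt(110)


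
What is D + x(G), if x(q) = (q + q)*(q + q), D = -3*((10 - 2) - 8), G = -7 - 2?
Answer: 324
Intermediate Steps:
G = -9
D = 0 (D = -3*(8 - 8) = -3*0 = 0)
x(q) = 4*q² (x(q) = (2*q)*(2*q) = 4*q²)
D + x(G) = 0 + 4*(-9)² = 0 + 4*81 = 0 + 324 = 324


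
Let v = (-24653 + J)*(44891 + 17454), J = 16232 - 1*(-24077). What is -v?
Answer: -976073320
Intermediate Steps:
J = 40309 (J = 16232 + 24077 = 40309)
v = 976073320 (v = (-24653 + 40309)*(44891 + 17454) = 15656*62345 = 976073320)
-v = -1*976073320 = -976073320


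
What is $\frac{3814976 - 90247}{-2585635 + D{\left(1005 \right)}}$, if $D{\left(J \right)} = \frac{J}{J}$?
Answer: $- \frac{3724729}{2585634} \approx -1.4405$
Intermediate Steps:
$D{\left(J \right)} = 1$
$\frac{3814976 - 90247}{-2585635 + D{\left(1005 \right)}} = \frac{3814976 - 90247}{-2585635 + 1} = \frac{3724729}{-2585634} = 3724729 \left(- \frac{1}{2585634}\right) = - \frac{3724729}{2585634}$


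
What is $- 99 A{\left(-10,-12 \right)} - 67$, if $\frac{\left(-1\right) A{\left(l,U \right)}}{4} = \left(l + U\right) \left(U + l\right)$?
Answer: $191597$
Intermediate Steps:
$A{\left(l,U \right)} = - 4 \left(U + l\right)^{2}$ ($A{\left(l,U \right)} = - 4 \left(l + U\right) \left(U + l\right) = - 4 \left(U + l\right) \left(U + l\right) = - 4 \left(U + l\right)^{2}$)
$- 99 A{\left(-10,-12 \right)} - 67 = - 99 \left(- 4 \left(-12 - 10\right)^{2}\right) - 67 = - 99 \left(- 4 \left(-22\right)^{2}\right) - 67 = - 99 \left(\left(-4\right) 484\right) - 67 = \left(-99\right) \left(-1936\right) - 67 = 191664 - 67 = 191597$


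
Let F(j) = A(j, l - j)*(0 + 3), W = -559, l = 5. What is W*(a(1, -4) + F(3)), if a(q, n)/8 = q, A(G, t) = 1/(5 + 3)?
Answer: -37453/8 ≈ -4681.6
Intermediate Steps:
A(G, t) = ⅛ (A(G, t) = 1/8 = ⅛)
a(q, n) = 8*q
F(j) = 3/8 (F(j) = (0 + 3)/8 = (⅛)*3 = 3/8)
W*(a(1, -4) + F(3)) = -559*(8*1 + 3/8) = -559*(8 + 3/8) = -559*67/8 = -37453/8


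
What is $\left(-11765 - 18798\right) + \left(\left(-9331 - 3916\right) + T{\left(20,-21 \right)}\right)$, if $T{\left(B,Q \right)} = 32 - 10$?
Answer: $-43788$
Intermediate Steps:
$T{\left(B,Q \right)} = 22$
$\left(-11765 - 18798\right) + \left(\left(-9331 - 3916\right) + T{\left(20,-21 \right)}\right) = \left(-11765 - 18798\right) + \left(\left(-9331 - 3916\right) + 22\right) = -30563 + \left(-13247 + 22\right) = -30563 - 13225 = -43788$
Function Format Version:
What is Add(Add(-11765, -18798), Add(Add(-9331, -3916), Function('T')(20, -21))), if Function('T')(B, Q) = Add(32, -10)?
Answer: -43788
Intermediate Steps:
Function('T')(B, Q) = 22
Add(Add(-11765, -18798), Add(Add(-9331, -3916), Function('T')(20, -21))) = Add(Add(-11765, -18798), Add(Add(-9331, -3916), 22)) = Add(-30563, Add(-13247, 22)) = Add(-30563, -13225) = -43788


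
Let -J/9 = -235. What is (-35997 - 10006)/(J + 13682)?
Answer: -46003/15797 ≈ -2.9121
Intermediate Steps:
J = 2115 (J = -9*(-235) = 2115)
(-35997 - 10006)/(J + 13682) = (-35997 - 10006)/(2115 + 13682) = -46003/15797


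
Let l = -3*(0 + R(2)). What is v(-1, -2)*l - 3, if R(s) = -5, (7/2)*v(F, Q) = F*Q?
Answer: 39/7 ≈ 5.5714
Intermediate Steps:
v(F, Q) = 2*F*Q/7 (v(F, Q) = 2*(F*Q)/7 = 2*F*Q/7)
l = 15 (l = -3*(0 - 5) = -3*(-5) = 15)
v(-1, -2)*l - 3 = ((2/7)*(-1)*(-2))*15 - 3 = (4/7)*15 - 3 = 60/7 - 3 = 39/7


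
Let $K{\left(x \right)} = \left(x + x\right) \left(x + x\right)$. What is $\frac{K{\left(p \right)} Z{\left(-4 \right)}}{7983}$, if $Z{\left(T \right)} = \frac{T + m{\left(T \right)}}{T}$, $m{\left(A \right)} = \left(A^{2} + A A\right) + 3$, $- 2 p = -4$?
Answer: $- \frac{124}{7983} \approx -0.015533$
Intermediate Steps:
$p = 2$ ($p = \left(- \frac{1}{2}\right) \left(-4\right) = 2$)
$m{\left(A \right)} = 3 + 2 A^{2}$ ($m{\left(A \right)} = \left(A^{2} + A^{2}\right) + 3 = 2 A^{2} + 3 = 3 + 2 A^{2}$)
$K{\left(x \right)} = 4 x^{2}$ ($K{\left(x \right)} = 2 x 2 x = 4 x^{2}$)
$Z{\left(T \right)} = \frac{3 + T + 2 T^{2}}{T}$ ($Z{\left(T \right)} = \frac{T + \left(3 + 2 T^{2}\right)}{T} = \frac{3 + T + 2 T^{2}}{T}$)
$\frac{K{\left(p \right)} Z{\left(-4 \right)}}{7983} = \frac{4 \cdot 2^{2} \left(1 + 2 \left(-4\right) + \frac{3}{-4}\right)}{7983} = 4 \cdot 4 \left(1 - 8 + 3 \left(- \frac{1}{4}\right)\right) \frac{1}{7983} = 16 \left(1 - 8 - \frac{3}{4}\right) \frac{1}{7983} = 16 \left(- \frac{31}{4}\right) \frac{1}{7983} = \left(-124\right) \frac{1}{7983} = - \frac{124}{7983}$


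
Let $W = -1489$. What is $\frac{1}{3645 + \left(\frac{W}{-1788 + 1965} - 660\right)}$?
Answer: $\frac{177}{526856} \approx 0.00033596$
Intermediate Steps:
$\frac{1}{3645 + \left(\frac{W}{-1788 + 1965} - 660\right)} = \frac{1}{3645 - \left(660 + \frac{1489}{-1788 + 1965}\right)} = \frac{1}{3645 - \left(660 + \frac{1489}{177}\right)} = \frac{1}{3645 - \frac{118309}{177}} = \frac{1}{\frac{526856}{177}} = \frac{177}{526856}$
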